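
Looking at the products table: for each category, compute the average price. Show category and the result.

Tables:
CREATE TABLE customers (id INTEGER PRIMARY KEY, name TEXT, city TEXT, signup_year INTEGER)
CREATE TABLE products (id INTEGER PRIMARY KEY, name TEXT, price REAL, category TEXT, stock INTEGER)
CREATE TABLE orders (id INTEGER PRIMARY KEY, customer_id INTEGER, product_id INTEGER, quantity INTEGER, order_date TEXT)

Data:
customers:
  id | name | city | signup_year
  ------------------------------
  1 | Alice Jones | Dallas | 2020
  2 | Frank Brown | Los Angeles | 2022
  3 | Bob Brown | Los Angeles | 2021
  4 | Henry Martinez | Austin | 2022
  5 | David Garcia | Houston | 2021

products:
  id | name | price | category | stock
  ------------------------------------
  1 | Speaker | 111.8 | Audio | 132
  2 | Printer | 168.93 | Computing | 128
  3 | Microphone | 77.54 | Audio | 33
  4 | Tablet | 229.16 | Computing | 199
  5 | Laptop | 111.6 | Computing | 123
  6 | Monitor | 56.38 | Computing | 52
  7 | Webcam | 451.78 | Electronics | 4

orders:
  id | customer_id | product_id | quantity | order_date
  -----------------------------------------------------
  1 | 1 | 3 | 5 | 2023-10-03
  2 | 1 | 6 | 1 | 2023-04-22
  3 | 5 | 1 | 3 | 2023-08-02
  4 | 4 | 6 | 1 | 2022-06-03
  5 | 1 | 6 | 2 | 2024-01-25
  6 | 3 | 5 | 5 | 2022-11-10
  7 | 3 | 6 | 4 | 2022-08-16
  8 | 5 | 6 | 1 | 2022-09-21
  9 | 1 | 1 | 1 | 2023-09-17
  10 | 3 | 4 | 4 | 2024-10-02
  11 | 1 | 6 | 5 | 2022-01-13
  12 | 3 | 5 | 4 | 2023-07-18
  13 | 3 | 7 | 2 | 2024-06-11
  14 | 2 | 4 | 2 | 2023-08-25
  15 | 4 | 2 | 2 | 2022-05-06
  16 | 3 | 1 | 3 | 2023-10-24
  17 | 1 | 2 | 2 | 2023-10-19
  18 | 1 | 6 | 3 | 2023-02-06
SELECT category, AVG(price) AS avg_price FROM products GROUP BY category

Execution result:
category | avg_price
Audio | 94.67
Computing | 141.52
Electronics | 451.78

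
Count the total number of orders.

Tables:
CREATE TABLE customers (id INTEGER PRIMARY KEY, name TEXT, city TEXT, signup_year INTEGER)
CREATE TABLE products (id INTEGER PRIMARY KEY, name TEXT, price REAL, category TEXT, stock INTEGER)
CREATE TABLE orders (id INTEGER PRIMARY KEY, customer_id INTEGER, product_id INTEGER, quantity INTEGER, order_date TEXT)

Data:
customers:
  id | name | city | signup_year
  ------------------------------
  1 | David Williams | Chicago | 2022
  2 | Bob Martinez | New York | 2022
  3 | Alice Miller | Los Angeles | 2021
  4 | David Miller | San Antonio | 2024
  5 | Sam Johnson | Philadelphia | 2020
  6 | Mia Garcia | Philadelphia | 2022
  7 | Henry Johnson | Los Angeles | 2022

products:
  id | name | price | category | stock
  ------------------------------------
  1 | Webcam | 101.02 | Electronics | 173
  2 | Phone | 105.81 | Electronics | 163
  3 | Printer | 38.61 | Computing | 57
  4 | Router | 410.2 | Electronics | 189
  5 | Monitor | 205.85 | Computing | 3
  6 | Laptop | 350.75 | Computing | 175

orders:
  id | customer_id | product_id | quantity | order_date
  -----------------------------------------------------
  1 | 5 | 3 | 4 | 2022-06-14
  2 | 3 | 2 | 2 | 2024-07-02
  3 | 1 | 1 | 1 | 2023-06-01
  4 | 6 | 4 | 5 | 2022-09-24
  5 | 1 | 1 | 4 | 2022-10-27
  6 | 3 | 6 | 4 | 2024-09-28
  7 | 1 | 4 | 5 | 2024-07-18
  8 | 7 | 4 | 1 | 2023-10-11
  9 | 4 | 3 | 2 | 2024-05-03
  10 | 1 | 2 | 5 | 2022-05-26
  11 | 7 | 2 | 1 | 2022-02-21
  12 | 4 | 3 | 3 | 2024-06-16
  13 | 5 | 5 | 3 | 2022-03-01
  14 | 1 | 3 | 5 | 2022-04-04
SELECT COUNT(*) FROM orders

Execution result:
14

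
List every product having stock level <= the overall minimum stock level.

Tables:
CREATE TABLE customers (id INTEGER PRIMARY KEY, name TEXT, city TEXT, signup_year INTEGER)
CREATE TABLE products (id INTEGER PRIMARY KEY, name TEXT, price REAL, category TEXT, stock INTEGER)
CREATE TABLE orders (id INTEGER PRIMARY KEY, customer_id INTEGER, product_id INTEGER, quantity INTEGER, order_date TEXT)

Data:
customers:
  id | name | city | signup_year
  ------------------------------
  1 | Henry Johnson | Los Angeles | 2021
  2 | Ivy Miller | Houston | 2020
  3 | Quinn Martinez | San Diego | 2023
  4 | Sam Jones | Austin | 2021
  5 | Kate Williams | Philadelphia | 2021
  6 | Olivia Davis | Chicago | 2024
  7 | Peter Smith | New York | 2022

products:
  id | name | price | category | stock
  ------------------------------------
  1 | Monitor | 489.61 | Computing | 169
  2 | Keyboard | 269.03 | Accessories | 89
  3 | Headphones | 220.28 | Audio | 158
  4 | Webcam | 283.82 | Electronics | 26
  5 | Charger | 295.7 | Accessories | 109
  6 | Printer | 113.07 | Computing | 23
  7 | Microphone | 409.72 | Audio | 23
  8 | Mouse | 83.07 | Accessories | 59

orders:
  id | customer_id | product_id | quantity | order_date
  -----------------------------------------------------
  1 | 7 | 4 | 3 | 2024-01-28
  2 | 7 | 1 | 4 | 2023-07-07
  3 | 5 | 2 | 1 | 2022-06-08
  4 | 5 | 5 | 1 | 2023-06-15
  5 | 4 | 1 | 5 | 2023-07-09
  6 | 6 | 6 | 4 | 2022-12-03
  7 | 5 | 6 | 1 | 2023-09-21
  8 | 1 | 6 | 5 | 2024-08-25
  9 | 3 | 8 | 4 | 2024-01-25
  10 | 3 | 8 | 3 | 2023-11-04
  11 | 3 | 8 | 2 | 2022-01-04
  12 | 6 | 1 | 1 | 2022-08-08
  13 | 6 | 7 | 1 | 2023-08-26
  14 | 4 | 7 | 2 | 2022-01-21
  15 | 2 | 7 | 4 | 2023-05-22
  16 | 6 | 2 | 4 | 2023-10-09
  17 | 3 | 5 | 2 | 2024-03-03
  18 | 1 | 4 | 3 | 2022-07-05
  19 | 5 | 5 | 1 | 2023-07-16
SELECT name, stock FROM products WHERE stock <= (SELECT MIN(stock) FROM products)

Execution result:
name | stock
Printer | 23
Microphone | 23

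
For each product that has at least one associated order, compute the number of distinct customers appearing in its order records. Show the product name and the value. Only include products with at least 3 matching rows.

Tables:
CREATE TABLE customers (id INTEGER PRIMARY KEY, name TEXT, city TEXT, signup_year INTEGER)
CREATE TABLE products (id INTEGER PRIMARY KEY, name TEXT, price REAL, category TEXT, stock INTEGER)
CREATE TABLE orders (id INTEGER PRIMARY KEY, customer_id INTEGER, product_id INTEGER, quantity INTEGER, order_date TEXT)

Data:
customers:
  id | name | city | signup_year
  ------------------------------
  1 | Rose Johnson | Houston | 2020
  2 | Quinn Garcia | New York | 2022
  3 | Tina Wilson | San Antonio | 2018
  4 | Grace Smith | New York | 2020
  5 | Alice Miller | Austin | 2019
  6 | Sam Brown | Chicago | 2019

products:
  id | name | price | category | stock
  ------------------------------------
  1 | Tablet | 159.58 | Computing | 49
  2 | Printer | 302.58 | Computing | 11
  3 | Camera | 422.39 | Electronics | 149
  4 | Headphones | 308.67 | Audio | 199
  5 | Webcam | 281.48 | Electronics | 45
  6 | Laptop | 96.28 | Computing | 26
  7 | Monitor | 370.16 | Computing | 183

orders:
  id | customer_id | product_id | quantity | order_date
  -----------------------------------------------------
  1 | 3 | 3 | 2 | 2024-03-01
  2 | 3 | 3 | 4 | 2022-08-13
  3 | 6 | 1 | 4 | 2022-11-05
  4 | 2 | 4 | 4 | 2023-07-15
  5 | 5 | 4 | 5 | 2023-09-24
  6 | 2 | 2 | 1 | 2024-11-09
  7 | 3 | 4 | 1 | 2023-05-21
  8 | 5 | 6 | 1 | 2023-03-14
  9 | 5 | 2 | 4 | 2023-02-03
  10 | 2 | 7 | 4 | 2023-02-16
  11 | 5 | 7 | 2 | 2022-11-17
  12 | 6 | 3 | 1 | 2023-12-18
SELECT p.name, COUNT(DISTINCT c.customer_id) AS distinct_customer_count FROM orders c JOIN products p ON c.product_id = p.id GROUP BY p.id, p.name HAVING COUNT(*) >= 3

Execution result:
name | distinct_customer_count
Camera | 2
Headphones | 3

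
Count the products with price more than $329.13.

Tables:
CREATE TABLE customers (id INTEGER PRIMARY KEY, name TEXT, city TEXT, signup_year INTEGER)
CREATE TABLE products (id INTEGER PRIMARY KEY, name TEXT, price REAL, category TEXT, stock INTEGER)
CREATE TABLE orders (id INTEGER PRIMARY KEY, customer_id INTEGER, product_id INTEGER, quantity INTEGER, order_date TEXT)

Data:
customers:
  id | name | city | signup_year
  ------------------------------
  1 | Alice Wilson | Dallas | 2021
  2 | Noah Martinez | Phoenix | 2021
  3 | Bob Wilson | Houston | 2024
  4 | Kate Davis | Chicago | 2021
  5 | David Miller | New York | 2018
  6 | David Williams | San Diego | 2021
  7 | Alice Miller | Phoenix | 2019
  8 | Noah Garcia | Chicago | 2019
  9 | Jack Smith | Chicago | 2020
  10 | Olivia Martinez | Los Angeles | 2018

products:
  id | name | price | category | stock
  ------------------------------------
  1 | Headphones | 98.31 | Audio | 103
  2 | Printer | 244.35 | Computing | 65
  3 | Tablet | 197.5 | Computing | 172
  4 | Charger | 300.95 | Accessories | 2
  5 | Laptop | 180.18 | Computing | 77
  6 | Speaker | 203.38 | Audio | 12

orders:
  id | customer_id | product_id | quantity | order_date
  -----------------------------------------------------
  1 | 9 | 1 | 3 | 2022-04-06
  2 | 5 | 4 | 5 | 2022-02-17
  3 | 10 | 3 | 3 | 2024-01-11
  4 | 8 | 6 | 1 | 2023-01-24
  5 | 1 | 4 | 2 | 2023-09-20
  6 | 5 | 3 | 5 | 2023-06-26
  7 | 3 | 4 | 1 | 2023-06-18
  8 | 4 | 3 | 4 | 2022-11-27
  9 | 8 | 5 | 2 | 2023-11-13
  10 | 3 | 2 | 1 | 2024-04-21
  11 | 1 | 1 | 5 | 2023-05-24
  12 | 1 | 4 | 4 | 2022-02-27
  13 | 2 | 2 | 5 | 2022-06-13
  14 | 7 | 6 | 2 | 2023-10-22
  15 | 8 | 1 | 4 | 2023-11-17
SELECT COUNT(*) FROM products WHERE price > 329.13

Execution result:
0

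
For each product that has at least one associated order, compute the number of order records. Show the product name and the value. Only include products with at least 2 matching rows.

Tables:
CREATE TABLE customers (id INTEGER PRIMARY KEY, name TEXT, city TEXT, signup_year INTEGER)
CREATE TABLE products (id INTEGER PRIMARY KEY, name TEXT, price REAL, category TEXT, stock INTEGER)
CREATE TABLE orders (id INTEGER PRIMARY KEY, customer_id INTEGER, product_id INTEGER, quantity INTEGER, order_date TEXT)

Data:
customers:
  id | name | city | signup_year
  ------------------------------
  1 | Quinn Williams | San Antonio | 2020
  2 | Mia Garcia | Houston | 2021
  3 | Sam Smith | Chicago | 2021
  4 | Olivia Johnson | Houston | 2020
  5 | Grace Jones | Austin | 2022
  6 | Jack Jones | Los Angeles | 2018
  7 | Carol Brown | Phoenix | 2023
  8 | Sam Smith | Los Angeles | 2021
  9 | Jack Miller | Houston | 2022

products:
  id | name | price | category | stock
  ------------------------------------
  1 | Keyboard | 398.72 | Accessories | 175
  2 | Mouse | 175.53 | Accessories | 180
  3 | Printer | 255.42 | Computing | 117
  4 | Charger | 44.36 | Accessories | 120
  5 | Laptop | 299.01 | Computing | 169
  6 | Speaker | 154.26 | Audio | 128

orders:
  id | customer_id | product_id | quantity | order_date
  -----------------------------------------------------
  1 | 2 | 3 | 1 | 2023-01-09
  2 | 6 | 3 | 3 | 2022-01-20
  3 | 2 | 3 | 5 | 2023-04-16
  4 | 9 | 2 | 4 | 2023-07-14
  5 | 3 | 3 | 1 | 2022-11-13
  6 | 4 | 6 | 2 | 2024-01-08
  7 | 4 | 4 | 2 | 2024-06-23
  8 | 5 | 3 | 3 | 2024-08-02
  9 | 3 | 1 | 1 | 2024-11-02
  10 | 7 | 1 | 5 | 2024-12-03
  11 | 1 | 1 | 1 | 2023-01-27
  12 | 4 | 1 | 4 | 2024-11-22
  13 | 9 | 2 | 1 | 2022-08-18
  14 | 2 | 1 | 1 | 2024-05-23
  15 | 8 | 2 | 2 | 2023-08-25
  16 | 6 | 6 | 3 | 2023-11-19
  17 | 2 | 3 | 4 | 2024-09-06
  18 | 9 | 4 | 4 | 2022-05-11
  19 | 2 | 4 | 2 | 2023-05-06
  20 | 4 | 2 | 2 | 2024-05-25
SELECT p.name, COUNT(*) AS n FROM orders c JOIN products p ON c.product_id = p.id GROUP BY p.id, p.name HAVING COUNT(*) >= 2

Execution result:
name | n
Keyboard | 5
Mouse | 4
Printer | 6
Charger | 3
Speaker | 2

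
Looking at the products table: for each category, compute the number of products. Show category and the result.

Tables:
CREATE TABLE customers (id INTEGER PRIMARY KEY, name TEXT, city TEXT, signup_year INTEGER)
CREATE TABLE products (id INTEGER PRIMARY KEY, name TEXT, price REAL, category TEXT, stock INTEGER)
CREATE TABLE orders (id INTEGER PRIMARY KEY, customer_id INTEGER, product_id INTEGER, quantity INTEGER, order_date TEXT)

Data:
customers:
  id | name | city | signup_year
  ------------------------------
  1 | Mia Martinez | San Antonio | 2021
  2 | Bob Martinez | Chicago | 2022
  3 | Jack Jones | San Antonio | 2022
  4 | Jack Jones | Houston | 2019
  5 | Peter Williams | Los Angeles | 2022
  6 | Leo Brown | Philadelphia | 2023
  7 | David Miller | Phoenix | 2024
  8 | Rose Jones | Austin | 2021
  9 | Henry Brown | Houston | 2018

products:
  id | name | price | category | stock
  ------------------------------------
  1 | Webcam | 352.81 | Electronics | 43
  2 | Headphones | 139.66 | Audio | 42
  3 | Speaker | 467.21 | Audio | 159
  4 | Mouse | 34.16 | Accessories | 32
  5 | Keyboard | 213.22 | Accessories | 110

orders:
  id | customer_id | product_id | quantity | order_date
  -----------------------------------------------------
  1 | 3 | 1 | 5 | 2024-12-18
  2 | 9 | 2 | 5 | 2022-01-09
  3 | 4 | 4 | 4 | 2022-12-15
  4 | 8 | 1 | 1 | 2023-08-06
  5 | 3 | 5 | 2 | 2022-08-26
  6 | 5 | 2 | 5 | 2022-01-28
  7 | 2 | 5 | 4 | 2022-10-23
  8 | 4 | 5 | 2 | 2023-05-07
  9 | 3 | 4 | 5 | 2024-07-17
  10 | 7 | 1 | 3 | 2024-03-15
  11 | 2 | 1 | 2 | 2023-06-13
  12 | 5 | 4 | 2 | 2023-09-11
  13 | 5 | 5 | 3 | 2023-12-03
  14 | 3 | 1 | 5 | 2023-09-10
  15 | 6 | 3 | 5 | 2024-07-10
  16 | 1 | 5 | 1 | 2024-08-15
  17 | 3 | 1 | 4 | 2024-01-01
SELECT category, COUNT(*) AS n FROM products GROUP BY category

Execution result:
category | n
Accessories | 2
Audio | 2
Electronics | 1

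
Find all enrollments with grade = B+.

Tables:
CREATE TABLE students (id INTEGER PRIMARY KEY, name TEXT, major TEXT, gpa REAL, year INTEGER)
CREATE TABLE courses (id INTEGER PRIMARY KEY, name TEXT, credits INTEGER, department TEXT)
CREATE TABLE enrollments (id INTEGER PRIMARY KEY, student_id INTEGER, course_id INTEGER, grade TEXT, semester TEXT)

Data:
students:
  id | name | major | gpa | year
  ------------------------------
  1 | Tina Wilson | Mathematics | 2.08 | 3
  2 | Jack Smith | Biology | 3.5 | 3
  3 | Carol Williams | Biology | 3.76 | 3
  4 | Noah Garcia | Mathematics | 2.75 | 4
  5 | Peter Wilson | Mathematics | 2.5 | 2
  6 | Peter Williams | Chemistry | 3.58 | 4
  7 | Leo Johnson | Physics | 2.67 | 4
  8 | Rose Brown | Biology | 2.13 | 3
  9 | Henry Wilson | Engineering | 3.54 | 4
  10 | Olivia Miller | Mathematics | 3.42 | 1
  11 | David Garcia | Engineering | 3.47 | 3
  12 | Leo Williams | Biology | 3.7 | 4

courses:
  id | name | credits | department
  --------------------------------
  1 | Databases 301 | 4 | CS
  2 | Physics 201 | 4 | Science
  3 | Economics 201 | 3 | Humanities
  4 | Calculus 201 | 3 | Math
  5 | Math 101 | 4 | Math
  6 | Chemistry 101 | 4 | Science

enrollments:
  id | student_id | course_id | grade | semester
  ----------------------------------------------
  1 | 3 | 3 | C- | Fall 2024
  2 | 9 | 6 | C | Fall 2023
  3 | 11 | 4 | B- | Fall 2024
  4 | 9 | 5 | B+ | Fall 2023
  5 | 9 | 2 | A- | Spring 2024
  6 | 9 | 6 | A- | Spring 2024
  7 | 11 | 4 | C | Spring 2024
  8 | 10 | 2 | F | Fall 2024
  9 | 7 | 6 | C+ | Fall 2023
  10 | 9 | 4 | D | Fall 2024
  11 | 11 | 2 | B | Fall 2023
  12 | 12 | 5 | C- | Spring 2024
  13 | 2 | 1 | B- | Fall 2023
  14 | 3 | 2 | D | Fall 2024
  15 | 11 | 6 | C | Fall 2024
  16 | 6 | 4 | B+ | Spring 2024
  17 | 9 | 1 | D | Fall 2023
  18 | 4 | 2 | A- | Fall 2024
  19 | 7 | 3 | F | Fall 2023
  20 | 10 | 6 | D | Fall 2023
SELECT id, grade FROM enrollments WHERE grade = 'B+'

Execution result:
id | grade
4 | B+
16 | B+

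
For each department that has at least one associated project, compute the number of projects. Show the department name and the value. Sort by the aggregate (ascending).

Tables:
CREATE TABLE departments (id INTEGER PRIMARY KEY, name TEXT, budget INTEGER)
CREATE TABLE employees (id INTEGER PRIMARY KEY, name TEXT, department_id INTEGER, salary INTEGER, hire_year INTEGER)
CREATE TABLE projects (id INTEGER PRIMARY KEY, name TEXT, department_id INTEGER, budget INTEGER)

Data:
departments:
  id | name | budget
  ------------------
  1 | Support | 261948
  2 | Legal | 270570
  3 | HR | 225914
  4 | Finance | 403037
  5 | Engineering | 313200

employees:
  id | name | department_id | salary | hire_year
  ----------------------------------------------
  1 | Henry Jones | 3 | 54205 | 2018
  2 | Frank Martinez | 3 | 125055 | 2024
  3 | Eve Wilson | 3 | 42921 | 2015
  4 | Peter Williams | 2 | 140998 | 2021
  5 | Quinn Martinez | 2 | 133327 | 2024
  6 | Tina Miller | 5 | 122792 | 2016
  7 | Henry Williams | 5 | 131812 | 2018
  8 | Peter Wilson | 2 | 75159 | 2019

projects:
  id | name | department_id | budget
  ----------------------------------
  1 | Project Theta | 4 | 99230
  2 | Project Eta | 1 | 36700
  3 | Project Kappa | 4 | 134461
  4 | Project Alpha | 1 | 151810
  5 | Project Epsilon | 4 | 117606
SELECT p.name, COUNT(*) AS n FROM projects c JOIN departments p ON c.department_id = p.id GROUP BY p.id, p.name ORDER BY n ASC

Execution result:
name | n
Support | 2
Finance | 3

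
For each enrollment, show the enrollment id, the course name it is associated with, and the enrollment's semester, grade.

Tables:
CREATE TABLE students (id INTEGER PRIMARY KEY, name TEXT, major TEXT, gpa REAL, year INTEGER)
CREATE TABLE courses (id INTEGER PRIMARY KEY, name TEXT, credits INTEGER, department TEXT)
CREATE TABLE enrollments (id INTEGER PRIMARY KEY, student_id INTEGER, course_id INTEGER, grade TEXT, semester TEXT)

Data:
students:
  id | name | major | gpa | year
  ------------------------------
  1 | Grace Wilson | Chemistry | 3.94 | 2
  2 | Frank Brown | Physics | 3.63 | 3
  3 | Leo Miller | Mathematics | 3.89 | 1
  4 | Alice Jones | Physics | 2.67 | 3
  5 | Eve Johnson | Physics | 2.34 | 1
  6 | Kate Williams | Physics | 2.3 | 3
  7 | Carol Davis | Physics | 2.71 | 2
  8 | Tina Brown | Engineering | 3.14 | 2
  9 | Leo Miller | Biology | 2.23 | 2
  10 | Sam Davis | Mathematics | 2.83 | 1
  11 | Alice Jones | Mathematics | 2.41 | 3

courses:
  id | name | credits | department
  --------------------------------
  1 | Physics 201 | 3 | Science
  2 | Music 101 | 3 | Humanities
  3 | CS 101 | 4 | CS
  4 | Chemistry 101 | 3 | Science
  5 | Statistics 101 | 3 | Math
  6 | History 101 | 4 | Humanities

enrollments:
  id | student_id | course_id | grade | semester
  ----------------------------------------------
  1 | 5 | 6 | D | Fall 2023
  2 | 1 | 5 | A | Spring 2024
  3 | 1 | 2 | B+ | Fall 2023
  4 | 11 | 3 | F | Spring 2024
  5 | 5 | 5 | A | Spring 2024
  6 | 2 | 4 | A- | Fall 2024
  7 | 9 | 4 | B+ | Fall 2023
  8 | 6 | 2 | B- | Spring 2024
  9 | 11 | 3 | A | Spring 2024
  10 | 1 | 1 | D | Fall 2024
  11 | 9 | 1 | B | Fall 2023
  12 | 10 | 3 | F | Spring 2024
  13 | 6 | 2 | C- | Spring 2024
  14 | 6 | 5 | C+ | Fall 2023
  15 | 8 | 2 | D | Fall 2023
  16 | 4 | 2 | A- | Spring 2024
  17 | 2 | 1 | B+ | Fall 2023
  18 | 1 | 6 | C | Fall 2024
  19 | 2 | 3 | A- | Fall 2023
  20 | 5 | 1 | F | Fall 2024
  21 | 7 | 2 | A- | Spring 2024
SELECT c.id, p.name AS course, c.semester, c.grade FROM enrollments c JOIN courses p ON c.course_id = p.id

Execution result:
id | course | semester | grade
1 | History 101 | Fall 2023 | D
2 | Statistics 101 | Spring 2024 | A
3 | Music 101 | Fall 2023 | B+
4 | CS 101 | Spring 2024 | F
5 | Statistics 101 | Spring 2024 | A
6 | Chemistry 101 | Fall 2024 | A-
7 | Chemistry 101 | Fall 2023 | B+
8 | Music 101 | Spring 2024 | B-
9 | CS 101 | Spring 2024 | A
10 | Physics 201 | Fall 2024 | D
11 | Physics 201 | Fall 2023 | B
12 | CS 101 | Spring 2024 | F
13 | Music 101 | Spring 2024 | C-
14 | Statistics 101 | Fall 2023 | C+
15 | Music 101 | Fall 2023 | D
16 | Music 101 | Spring 2024 | A-
17 | Physics 201 | Fall 2023 | B+
18 | History 101 | Fall 2024 | C
19 | CS 101 | Fall 2023 | A-
20 | Physics 201 | Fall 2024 | F
21 | Music 101 | Spring 2024 | A-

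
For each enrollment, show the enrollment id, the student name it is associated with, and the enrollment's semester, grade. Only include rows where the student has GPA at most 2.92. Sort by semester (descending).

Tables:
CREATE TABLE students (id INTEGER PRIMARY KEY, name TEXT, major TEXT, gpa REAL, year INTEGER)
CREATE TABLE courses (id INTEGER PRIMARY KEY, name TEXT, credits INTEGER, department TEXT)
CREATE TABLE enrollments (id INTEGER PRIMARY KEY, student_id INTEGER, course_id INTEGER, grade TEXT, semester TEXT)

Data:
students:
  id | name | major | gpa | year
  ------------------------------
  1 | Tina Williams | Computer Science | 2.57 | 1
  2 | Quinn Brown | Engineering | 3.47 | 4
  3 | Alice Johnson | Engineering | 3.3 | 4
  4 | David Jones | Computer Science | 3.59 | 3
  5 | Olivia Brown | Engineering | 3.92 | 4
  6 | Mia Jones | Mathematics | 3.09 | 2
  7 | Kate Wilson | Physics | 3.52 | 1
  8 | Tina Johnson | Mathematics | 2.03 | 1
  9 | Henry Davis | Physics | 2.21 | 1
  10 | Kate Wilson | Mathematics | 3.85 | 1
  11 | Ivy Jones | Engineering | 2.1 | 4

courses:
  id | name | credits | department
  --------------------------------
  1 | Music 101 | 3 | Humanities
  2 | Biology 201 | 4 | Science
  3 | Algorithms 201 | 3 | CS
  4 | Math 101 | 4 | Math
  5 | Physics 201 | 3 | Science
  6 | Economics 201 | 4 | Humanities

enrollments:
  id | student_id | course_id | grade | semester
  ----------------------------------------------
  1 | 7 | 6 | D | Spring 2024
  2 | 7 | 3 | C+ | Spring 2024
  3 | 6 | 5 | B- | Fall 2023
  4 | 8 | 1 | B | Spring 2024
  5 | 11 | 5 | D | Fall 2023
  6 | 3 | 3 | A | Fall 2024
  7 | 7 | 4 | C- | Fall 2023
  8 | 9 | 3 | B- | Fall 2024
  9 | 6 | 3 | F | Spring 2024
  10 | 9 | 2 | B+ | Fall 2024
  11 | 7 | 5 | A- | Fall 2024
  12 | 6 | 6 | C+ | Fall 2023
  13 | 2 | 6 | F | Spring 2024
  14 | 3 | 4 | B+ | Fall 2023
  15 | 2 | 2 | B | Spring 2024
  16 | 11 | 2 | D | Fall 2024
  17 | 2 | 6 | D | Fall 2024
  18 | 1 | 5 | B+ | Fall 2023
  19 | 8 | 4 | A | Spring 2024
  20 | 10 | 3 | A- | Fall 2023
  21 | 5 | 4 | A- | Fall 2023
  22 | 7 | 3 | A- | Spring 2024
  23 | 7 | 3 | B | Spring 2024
SELECT c.id, p.name AS student, c.semester, c.grade FROM enrollments c JOIN students p ON c.student_id = p.id WHERE p.gpa <= 2.92 ORDER BY c.semester DESC

Execution result:
id | student | semester | grade
4 | Tina Johnson | Spring 2024 | B
19 | Tina Johnson | Spring 2024 | A
8 | Henry Davis | Fall 2024 | B-
10 | Henry Davis | Fall 2024 | B+
16 | Ivy Jones | Fall 2024 | D
5 | Ivy Jones | Fall 2023 | D
18 | Tina Williams | Fall 2023 | B+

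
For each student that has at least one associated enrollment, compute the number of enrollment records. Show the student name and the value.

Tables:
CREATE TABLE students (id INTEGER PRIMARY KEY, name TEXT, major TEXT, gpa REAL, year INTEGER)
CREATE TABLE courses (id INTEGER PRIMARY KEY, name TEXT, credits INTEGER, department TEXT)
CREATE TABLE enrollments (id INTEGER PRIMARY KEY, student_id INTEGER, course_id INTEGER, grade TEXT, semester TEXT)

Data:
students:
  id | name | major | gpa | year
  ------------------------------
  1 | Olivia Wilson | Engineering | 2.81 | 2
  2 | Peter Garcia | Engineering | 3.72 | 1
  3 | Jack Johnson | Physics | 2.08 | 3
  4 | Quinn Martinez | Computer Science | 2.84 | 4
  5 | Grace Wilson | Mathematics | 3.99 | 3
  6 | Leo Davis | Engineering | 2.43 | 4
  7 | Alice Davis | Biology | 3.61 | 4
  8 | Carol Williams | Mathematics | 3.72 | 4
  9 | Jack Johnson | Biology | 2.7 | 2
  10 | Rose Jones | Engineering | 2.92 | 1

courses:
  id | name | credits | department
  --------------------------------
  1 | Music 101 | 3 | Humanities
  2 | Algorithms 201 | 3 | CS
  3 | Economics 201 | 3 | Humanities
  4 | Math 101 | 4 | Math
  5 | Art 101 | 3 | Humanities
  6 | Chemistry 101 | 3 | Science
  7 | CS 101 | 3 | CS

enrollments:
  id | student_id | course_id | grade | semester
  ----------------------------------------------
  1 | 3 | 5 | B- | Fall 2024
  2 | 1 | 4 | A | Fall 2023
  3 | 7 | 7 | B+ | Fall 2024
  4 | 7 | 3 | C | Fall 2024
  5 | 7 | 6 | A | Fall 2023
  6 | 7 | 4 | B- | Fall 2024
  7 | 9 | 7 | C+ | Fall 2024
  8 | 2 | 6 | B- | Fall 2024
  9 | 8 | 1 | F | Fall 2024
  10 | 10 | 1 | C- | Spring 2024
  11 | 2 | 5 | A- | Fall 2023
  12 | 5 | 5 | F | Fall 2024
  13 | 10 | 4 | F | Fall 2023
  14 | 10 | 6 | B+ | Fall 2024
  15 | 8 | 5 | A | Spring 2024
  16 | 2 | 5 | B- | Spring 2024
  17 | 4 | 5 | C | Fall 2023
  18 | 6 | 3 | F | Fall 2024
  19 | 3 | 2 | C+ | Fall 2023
SELECT p.name, COUNT(*) AS n FROM enrollments c JOIN students p ON c.student_id = p.id GROUP BY p.id, p.name

Execution result:
name | n
Olivia Wilson | 1
Peter Garcia | 3
Jack Johnson | 2
Quinn Martinez | 1
Grace Wilson | 1
Leo Davis | 1
Alice Davis | 4
Carol Williams | 2
Jack Johnson | 1
Rose Jones | 3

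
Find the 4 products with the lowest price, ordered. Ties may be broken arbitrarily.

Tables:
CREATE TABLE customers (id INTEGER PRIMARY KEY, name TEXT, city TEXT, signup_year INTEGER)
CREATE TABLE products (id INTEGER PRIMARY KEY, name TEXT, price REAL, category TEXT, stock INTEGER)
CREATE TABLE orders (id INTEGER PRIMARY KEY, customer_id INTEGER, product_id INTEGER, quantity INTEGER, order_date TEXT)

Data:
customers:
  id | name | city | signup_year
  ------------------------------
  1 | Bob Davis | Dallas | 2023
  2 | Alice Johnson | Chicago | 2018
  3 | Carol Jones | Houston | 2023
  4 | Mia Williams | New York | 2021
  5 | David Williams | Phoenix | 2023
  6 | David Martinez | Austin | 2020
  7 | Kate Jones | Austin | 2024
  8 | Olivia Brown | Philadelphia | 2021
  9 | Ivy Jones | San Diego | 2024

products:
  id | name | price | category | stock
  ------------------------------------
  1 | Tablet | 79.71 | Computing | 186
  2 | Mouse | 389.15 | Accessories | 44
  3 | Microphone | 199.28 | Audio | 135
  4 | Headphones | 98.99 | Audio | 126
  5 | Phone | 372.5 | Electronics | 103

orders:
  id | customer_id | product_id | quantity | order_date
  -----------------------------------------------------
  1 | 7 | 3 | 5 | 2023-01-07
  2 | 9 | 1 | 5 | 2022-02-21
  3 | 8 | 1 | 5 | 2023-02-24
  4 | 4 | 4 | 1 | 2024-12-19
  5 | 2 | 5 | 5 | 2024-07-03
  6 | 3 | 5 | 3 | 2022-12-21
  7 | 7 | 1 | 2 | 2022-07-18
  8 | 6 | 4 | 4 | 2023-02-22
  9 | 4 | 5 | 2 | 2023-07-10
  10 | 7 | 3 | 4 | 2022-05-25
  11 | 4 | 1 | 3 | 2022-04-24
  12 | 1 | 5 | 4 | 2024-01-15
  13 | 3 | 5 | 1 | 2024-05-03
SELECT name, price FROM products ORDER BY price ASC LIMIT 4

Execution result:
name | price
Tablet | 79.71
Headphones | 98.99
Microphone | 199.28
Phone | 372.50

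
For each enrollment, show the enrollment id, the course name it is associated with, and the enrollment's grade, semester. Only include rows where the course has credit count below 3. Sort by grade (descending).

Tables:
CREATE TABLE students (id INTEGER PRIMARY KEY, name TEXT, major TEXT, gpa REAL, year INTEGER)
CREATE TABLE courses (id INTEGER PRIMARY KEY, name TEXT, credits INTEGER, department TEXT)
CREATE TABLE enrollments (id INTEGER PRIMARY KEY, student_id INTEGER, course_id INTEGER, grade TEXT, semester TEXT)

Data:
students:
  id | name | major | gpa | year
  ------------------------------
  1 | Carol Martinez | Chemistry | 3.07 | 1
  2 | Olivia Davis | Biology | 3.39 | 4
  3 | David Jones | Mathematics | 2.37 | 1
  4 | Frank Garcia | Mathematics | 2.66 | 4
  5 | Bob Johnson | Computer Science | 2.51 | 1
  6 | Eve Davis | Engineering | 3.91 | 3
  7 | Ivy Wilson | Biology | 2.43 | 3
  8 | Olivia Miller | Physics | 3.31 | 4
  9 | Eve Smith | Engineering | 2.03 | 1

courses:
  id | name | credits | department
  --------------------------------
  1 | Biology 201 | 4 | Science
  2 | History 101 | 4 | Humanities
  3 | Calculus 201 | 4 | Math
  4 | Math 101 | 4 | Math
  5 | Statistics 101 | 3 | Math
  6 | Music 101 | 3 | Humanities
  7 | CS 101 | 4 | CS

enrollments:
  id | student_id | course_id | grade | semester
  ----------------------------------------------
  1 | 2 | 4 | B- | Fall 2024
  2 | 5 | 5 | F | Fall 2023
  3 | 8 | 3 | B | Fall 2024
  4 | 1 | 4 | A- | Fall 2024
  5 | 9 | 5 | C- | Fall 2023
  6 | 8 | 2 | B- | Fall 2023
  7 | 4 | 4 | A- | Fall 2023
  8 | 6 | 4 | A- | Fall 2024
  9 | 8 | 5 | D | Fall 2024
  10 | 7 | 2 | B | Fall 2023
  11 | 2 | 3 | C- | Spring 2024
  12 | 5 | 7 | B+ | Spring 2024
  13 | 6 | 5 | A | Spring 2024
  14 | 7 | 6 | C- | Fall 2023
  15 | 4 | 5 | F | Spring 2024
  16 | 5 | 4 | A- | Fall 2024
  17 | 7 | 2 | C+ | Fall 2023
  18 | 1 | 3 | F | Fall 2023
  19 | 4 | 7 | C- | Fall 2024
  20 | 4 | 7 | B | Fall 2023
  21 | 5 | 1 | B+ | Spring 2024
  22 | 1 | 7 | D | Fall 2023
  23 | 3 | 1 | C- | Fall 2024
SELECT c.id, p.name AS course, c.grade, c.semester FROM enrollments c JOIN courses p ON c.course_id = p.id WHERE p.credits < 3 ORDER BY c.grade DESC

Execution result:
(no rows)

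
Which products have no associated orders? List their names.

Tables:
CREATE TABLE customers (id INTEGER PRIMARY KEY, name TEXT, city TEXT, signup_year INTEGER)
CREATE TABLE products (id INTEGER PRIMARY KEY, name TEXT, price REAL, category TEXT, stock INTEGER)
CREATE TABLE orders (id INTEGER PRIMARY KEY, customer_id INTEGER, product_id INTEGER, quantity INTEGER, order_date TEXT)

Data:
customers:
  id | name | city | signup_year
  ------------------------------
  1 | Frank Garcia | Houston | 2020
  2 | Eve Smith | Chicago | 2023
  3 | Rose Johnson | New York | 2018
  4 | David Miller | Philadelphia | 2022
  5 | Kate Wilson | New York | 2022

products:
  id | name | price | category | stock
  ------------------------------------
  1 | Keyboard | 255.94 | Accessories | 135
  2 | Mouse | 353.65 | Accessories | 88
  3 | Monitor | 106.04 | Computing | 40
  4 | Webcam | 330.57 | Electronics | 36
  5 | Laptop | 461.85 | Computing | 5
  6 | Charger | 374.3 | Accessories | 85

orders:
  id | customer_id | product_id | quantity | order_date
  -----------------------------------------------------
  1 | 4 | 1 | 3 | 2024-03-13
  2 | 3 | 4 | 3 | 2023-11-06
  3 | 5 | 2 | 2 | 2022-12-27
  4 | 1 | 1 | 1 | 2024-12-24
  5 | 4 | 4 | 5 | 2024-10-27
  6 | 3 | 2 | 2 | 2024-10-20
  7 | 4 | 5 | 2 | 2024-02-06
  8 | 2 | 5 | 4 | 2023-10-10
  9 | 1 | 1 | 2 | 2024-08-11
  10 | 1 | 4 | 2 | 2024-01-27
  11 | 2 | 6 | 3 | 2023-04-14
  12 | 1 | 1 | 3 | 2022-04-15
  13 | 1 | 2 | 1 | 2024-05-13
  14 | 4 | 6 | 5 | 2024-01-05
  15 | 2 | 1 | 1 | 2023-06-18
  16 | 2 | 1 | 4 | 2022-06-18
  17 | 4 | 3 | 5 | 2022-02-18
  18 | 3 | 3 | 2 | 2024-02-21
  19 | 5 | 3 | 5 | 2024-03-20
SELECT p.name FROM products p LEFT JOIN orders c ON c.product_id = p.id WHERE c.id IS NULL

Execution result:
(no rows)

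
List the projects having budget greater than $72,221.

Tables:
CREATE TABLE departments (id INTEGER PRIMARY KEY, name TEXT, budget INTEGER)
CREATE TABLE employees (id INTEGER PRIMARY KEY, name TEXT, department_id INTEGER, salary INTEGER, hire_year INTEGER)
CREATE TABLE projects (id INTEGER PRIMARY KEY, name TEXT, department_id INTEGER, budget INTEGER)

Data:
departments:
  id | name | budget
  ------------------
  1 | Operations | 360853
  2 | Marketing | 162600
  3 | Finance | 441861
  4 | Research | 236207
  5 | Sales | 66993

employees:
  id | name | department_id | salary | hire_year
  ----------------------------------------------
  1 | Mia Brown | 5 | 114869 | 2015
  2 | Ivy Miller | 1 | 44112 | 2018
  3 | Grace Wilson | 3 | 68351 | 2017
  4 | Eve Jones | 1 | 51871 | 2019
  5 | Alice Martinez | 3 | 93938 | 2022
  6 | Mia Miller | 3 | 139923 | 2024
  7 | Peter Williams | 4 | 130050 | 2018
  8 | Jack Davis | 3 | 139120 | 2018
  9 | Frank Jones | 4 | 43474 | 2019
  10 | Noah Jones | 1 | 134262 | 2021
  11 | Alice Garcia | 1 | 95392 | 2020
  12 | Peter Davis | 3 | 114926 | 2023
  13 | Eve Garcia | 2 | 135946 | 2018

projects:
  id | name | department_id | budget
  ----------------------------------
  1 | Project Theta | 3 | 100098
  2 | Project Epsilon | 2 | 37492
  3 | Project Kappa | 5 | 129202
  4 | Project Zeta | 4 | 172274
SELECT name, budget FROM projects WHERE budget > 72221

Execution result:
name | budget
Project Theta | 100098
Project Kappa | 129202
Project Zeta | 172274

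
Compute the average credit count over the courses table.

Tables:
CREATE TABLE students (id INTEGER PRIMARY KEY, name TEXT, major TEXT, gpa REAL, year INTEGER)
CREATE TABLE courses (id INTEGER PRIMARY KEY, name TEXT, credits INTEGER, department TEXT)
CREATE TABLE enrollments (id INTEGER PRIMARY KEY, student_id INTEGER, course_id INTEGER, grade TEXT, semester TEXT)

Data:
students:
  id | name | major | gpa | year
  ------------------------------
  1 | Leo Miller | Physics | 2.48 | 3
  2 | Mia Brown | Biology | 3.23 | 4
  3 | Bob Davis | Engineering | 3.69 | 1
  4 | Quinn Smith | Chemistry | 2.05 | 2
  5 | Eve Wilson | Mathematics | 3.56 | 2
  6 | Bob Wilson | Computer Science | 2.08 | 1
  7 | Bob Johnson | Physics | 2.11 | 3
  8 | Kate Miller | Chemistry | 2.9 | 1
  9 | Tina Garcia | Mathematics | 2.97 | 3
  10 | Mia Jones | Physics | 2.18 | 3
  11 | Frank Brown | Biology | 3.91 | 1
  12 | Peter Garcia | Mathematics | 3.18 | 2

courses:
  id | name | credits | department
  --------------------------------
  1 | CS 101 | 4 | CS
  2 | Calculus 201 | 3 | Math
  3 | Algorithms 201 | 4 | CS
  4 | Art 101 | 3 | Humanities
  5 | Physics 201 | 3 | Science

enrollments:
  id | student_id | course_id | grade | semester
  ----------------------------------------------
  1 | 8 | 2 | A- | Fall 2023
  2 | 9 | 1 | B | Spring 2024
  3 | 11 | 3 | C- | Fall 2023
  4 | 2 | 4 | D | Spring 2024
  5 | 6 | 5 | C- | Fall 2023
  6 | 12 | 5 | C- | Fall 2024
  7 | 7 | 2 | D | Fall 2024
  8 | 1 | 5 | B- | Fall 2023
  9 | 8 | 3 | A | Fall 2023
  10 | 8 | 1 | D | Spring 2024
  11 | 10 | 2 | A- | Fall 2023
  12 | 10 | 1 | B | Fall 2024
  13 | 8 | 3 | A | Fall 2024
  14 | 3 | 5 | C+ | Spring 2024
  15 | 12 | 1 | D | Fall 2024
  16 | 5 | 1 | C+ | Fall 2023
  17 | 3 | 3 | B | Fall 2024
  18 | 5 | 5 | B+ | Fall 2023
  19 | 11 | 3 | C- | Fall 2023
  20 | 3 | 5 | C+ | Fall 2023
SELECT AVG(credits) FROM courses

Execution result:
3.40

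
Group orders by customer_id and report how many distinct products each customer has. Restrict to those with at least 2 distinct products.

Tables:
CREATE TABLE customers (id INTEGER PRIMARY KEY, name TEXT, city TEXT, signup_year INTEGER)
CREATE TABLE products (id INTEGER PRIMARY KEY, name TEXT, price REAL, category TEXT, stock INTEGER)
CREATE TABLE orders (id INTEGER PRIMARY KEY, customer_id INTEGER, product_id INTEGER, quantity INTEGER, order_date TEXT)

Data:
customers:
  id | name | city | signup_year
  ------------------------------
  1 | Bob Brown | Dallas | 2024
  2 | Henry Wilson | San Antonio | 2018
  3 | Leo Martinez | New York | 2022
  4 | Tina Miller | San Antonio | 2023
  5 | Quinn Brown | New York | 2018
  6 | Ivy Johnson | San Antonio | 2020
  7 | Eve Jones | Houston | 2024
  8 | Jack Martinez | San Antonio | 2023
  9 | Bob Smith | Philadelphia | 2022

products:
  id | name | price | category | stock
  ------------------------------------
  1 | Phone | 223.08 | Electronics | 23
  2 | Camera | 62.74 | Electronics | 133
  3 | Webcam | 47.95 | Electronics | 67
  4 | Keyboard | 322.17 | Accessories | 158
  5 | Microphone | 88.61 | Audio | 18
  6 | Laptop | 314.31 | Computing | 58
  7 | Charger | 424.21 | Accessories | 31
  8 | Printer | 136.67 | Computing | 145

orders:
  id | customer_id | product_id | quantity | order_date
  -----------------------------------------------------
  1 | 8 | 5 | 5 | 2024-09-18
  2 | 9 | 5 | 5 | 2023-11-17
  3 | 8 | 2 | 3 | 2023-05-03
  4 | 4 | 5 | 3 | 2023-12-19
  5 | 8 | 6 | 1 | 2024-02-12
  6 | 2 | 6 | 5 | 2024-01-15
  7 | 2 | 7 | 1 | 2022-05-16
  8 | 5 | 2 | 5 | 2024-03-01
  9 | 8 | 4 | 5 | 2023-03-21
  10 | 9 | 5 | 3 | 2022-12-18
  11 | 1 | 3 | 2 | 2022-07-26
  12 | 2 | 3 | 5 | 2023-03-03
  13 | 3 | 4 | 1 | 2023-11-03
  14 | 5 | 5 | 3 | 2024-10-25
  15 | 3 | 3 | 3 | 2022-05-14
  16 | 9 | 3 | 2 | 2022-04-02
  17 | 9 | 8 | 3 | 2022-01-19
SELECT customer_id, COUNT(DISTINCT product_id) AS distinct_product_count FROM orders GROUP BY customer_id HAVING COUNT(DISTINCT product_id) >= 2

Execution result:
customer_id | distinct_product_count
2 | 3
3 | 2
5 | 2
8 | 4
9 | 3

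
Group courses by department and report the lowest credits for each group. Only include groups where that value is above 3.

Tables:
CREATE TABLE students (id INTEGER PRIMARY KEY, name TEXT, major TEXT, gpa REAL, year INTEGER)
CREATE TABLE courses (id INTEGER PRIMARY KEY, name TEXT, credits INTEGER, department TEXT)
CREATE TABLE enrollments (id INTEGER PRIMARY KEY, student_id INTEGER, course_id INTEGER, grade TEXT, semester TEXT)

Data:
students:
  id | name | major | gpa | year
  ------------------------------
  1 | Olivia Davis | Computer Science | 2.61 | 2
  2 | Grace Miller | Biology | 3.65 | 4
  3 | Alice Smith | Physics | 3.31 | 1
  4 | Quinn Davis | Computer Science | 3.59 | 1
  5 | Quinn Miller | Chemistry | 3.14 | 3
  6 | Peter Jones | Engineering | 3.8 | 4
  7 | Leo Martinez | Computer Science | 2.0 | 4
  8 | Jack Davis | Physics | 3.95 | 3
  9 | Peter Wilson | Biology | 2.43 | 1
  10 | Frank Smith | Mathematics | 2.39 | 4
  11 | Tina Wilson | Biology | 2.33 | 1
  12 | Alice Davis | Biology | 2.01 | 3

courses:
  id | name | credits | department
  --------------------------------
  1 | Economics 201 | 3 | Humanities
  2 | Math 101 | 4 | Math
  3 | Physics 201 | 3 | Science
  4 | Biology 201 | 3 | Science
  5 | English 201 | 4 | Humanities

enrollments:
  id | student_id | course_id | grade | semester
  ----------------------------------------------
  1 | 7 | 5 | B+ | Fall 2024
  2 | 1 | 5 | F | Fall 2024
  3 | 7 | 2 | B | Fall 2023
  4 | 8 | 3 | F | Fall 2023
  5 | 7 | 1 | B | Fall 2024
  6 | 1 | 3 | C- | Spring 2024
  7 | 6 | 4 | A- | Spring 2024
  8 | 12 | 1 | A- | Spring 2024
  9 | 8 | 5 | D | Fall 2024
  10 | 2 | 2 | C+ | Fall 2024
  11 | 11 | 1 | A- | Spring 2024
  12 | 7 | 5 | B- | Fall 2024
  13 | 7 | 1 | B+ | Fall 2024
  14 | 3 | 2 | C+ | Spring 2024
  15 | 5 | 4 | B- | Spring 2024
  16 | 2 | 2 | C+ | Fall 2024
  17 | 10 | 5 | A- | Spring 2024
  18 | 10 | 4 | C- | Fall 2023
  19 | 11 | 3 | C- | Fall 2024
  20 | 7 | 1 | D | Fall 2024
SELECT department, MIN(credits) AS min_credits FROM courses GROUP BY department HAVING MIN(credits) > 3

Execution result:
department | min_credits
Math | 4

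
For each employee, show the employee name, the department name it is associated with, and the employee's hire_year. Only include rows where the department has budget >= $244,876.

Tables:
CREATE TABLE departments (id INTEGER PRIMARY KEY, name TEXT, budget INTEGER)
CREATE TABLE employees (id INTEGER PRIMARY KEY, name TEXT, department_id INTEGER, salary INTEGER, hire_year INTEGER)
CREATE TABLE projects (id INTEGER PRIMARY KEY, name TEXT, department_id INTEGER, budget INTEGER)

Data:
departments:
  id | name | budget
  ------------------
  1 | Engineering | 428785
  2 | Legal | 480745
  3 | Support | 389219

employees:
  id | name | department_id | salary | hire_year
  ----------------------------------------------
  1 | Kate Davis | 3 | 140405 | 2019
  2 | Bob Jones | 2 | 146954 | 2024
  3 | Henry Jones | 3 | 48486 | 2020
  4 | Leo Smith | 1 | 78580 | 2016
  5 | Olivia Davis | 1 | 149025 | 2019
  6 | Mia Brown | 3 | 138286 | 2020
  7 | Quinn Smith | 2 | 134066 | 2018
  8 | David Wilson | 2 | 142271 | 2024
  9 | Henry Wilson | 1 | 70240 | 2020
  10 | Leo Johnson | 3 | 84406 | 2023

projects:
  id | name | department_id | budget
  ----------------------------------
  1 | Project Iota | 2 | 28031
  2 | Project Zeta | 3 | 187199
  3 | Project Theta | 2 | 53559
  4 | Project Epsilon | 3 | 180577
SELECT c.name, p.name AS department, c.hire_year FROM employees c JOIN departments p ON c.department_id = p.id WHERE p.budget >= 244876

Execution result:
name | department | hire_year
Kate Davis | Support | 2019
Bob Jones | Legal | 2024
Henry Jones | Support | 2020
Leo Smith | Engineering | 2016
Olivia Davis | Engineering | 2019
Mia Brown | Support | 2020
Quinn Smith | Legal | 2018
David Wilson | Legal | 2024
Henry Wilson | Engineering | 2020
Leo Johnson | Support | 2023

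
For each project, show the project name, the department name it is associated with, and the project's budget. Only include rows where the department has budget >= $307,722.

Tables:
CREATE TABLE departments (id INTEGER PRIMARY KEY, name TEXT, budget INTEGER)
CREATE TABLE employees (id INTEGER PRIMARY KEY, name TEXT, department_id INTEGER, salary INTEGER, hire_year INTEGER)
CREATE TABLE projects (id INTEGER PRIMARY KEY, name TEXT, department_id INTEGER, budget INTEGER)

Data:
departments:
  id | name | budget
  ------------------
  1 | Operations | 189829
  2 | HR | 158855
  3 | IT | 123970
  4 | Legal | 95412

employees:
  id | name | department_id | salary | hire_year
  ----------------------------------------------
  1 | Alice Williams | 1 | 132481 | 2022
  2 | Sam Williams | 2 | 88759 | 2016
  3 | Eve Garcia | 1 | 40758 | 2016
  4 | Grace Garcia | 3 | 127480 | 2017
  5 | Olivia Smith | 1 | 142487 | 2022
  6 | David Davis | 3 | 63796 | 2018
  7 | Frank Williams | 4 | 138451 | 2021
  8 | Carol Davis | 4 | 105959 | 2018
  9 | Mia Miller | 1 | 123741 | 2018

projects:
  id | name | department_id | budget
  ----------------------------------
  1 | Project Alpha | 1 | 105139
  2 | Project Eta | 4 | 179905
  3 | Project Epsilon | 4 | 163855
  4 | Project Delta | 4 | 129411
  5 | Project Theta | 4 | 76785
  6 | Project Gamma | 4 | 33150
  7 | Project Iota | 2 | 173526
SELECT c.name, p.name AS department, c.budget FROM projects c JOIN departments p ON c.department_id = p.id WHERE p.budget >= 307722

Execution result:
(no rows)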